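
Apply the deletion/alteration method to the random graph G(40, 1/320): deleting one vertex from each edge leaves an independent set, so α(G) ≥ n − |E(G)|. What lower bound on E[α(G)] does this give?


E[|E(G)|] = C(40, 2)·p = 780 · (1/320) = 39/16.
E[α(G)] ≥ n − E[|E(G)|] = 40 − 39/16 = 601/16.
Numerically: ≈ 37.562.
(This is only a lower bound; the true E[α(G)] may be larger.)

E[α(G)] ≥ 601/16 ≈ 37.562.


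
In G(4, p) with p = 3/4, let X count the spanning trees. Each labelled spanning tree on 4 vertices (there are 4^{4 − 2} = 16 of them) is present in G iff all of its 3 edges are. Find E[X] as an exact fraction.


K_4 has 4^{4 − 2} = 16 labelled spanning trees.
For each such spanning tree H, let X_H = 1 if all 3 edges of H are present in G. Then P[X_H = 1] = p^{3} = (3/4)^{3} = 27/64.
By linearity of expectation: E[X] = Σ_H E[X_H] = 16 · p^{3} = 16 · 27/64 = 27/4.
Numerically: E[X] ≈ 6.75.

E[X] = 16 · (3/4)^{3} = 27/4 ≈ 6.75.


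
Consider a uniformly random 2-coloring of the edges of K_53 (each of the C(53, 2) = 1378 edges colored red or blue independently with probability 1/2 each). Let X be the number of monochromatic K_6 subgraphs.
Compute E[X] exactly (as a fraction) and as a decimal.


Let X = Σ_S X_S over the C(53, 6) = 22957480 subsets S of size 6, where X_S = 1 if the K_6 on S is monochromatic.
For a fixed S, the K_6 on S has C(6, 2) = 15 edges. P[all 15 edges red] = (1/2)^15, and likewise for blue, so P[monochromatic] = 2·(1/2)^15 = 2^{1 − 15} = 1/16384.
By linearity of expectation: E[X] = C(53, 6) · 2^{1 − 15} = 22957480 · 1/16384 = 2869685/2048.
Numerically: E[X] ≈ 1401.2134.

E[X] = C(53,6)·2^(1−C(6,2)) = 2869685/2048 ≈ 1401.2134.


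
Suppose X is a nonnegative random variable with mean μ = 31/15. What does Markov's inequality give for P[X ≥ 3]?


μ = E[X] = 31/15, a = 3.
Markov: P[X ≥ 3] ≤ μ/a = (31/15)/3 = 31/45.
Numerically: ≈ 0.689.
(Since a = 3 > μ = 2.067, the bound 31/45 is < 1 and informative.)

P[X ≥ 3] ≤ 31/45 ≈ 0.689.


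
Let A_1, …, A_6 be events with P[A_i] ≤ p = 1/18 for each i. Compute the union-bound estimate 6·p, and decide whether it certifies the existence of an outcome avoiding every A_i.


Union bound: P[∪_{i=1}^{6} A_i] ≤ Σ_i P[A_i] ≤ 6·p = 6·(1/18) = 1/3.
Numerically: 1/3 ≈ 0.333333.
Is 1/3 < 1? YES.
Since P[∪ A_i] ≤ 1/3 < 1, the complement has P[∩ A_i^c] ≥ 1 − 1/3 = 2/3 > 0, so some outcome avoids every A_i.

6·p = 1/3 ≈ 0.333333; existence CERTIFIED by the union bound.


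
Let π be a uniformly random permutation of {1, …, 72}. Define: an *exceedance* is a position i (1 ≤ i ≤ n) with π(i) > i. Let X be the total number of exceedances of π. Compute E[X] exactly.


Write X = Σ_{i=1}^{72} X_i, where X_i = 1_{π(i) > i}.
For each fixed i, π(i) is uniform over {1, …, 72} (marginal of a uniform permutation), so P[π(i) > i] = (n − i)/n. Summing: Σ_{i=1}^{72} (n − i)/n = (0 + 1 + … + 71)/72 = 72(72 − 1)/(2·72) = (72 − 1)/2.
Hence E[X] = Σ_{i=1}^{72} (72 − i)/72 = 71/2 ≈ 35.500000.

E[X] = 71/2 = 35.500000.


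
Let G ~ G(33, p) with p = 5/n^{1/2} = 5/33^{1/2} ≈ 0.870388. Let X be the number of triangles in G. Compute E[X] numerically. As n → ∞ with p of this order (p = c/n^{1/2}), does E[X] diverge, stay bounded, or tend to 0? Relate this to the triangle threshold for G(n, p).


Number of potential triangles: C(33, 3) = 5456.
Each occurs with probability p³ ≈ (0.870388)³ ≈ 6.59385060e-01.
By linearity: E[X] = C(33, 3)·p³ ≈ 5456 · 6.59385060e-01 ≈ 3597.604890.
Since α = 1/2 < 1, p = c/n^{1/2} ≫ 1/n is above the triangle threshold p ~ 1/n. Asymptotically E[X] ~ (c³/6)·n^{3(1−α)} = (5³/6)·n^{1.5} → ∞; triangles are abundant w.h.p.

E[X] ≈ 3597.604890; in regime p = Θ(1/n^{1/2}) E[X] diverges (above the triangle threshold p ~ 1/n).


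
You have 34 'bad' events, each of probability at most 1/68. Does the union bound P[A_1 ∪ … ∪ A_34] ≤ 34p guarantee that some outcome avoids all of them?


Union bound: P[∪_{i=1}^{34} A_i] ≤ Σ_i P[A_i] ≤ 34·p = 34·(1/68) = 1/2.
Numerically: 1/2 ≈ 0.50000.
Is 1/2 < 1? YES.
Since P[∪ A_i] ≤ 1/2 < 1, the complement has P[∩ A_i^c] ≥ 1 − 1/2 = 1/2 > 0, so some outcome avoids every A_i.

34·p = 1/2 ≈ 0.50000; existence CERTIFIED by the union bound.


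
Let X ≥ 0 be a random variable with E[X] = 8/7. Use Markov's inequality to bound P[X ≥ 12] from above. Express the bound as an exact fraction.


μ = E[X] = 8/7, a = 12.
Markov: P[X ≥ 12] ≤ μ/a = (8/7)/12 = 2/21.
Numerically: ≈ 0.09524.
(Since a = 12 > μ = 1.14286, the bound 2/21 is < 1 and informative.)

P[X ≥ 12] ≤ 2/21 ≈ 0.09524.


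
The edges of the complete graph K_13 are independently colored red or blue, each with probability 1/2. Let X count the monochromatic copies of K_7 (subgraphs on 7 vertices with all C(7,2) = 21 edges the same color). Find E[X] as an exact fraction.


Let X = Σ_S X_S over the C(13, 7) = 1716 subsets S of size 7, where X_S = 1 if the K_7 on S is monochromatic.
For a fixed S, the K_7 on S has C(7, 2) = 21 edges. P[all 21 edges red] = (1/2)^21, and likewise for blue, so P[monochromatic] = 2·(1/2)^21 = 2^{1 − 21} = 1/1048576.
By linearity of expectation: E[X] = C(13, 7) · 2^{1 − 21} = 1716 · 1/1048576 = 429/262144.
Numerically: E[X] ≈ 0.0016.

E[X] = C(13,7)·2^(1−C(7,2)) = 429/262144 ≈ 0.0016.


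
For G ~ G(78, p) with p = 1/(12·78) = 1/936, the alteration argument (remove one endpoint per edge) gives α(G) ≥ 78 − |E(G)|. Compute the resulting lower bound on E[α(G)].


E[|E(G)|] = C(78, 2)·p = 3003 · (1/936) = 77/24.
E[α(G)] ≥ n − E[|E(G)|] = 78 − 77/24 = 1795/24.
Numerically: ≈ 74.7917.
(This is only a lower bound; the true E[α(G)] may be larger.)

E[α(G)] ≥ 1795/24 ≈ 74.7917.


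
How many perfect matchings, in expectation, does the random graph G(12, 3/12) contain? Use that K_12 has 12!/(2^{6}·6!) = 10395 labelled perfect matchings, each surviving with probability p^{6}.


K_12 has 12!/(2^{6}·6!) = 10395 labelled perfect matchings.
For each such perfect matching H, let X_H = 1 if all 6 edges of H are present in G. Then P[X_H = 1] = p^{6} = (1/4)^{6} = 1/4096.
By linearity: E[X] = Σ_H E[X_H] = 10395 · p^{6} = 10395 · 1/4096 = 10395/4096.
Numerically: E[X] ≈ 2.538.

E[X] = 10395 · (1/4)^{6} = 10395/4096 ≈ 2.538.


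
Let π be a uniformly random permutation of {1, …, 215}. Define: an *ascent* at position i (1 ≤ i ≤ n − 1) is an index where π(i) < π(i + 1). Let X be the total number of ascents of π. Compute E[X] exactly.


Write X = Σ X_I over i = 1, …, 214, with X_I the indicator of one ascent.
There are 214 indicators.
For each fixed i, the pair (π(i), π(i+1)) is a uniformly random ordered pair of distinct values from {1, …, 215}; by symmetry P[π(i) < π(i+1)] = 1/2.
By linearity: E[X] = 214 · (1/2) = (215 − 1) · (1/2) = 107 ≈ 107.000000.

E[X] = 107 = 107.000000.


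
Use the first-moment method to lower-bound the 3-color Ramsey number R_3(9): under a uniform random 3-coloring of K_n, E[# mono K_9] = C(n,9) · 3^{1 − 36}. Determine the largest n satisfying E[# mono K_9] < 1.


We need C(n, 9) · 3^{1 − 36} < 1, i.e. C(n, 9) < 3^{36 − 1} = 50031545098999707.
Check values of n near the boundary:
  n = 297: C(297, 9) = 43842345008337645; 43842345008337645 < 50031545098999707? YES
  n = 298: C(298, 9) = 45207677551849890; 45207677551849890 < 50031545098999707? YES
  n = 299: C(299, 9) = 46610674441390059; 46610674441390059 < 50031545098999707? YES
  n = 300: C(300, 9) = 48052241692154700; 48052241692154700 < 50031545098999707? YES
  n = 301: C(301, 9) = 49533303936090975; 49533303936090975 < 50031545098999707? YES
  n = 302: C(302, 9) = 51054804739588650; 51054804739588650 < 50031545098999707? NO
The largest n with C(n, 9) < 50031545098999707 is n = 301 (where E[X] = 16511101312030325/16677181699666569 ≈ 0.99004). Hence R_3(9) > 301, i.e. R_3(9) ≥ 302.

Largest n = 301; hence R_3(9) > 301.


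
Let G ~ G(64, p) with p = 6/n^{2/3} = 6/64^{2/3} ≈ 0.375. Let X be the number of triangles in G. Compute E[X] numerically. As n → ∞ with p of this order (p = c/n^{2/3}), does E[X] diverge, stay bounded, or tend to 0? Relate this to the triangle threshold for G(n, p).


Number of potential triangles: C(64, 3) = 41664.
Each occurs with probability p³ ≈ (0.375)³ ≈ 5.27344e-02.
By linearity: E[X] = C(64, 3)·p³ ≈ 41664 · 5.27344e-02 ≈ 2197.125.
Since α = 2/3 < 1, p = c/n^{2/3} ≫ 1/n is above the triangle threshold p ~ 1/n. Asymptotically E[X] ~ (c³/6)·n^{3(1−α)} = (6³/6)·n^{1} → ∞; triangles are abundant w.h.p.

E[X] ≈ 2197.125; in regime p = Θ(1/n^{2/3}) E[X] diverges (above the triangle threshold p ~ 1/n).


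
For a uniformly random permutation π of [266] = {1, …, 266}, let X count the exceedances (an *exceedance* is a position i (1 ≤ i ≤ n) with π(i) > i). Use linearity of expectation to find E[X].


Write X = Σ_{i=1}^{266} X_i, where X_i = 1_{π(i) > i}.
For each fixed i, π(i) is uniform over {1, …, 266} (marginal of a uniform permutation), so P[π(i) > i] = (n − i)/n. Summing: Σ_{i=1}^{266} (n − i)/n = (0 + 1 + … + 265)/266 = 266(266 − 1)/(2·266) = (266 − 1)/2.
Hence E[X] = Σ_{i=1}^{266} (266 − i)/266 = 265/2 ≈ 132.500.

E[X] = 265/2 = 132.500.


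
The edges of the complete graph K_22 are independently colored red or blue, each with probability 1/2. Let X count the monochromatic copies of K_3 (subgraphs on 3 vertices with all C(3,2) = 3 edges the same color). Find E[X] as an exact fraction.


Let X = Σ_S X_S over the C(22, 3) = 1540 subsets S of size 3, where X_S = 1 if the K_3 on S is monochromatic.
For a fixed S, the K_3 on S has C(3, 2) = 3 edges. P[all 3 edges red] = (1/2)^3, and likewise for blue, so P[monochromatic] = 2·(1/2)^3 = 2^{1 − 3} = 1/4.
By linearity: E[X] = C(22, 3) · 2^{1 − 3} = 1540 · 1/4 = 385.
Numerically: E[X] ≈ 385.0000.

E[X] = C(22,3)·2^(1−C(3,2)) = 385 ≈ 385.0000.


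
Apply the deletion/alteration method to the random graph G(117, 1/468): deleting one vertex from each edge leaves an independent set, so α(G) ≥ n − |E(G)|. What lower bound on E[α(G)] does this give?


E[|E(G)|] = C(117, 2)·p = 6786 · (1/468) = 29/2.
E[α(G)] ≥ n − E[|E(G)|] = 117 − 29/2 = 205/2.
Numerically: ≈ 102.500000.
(This is only a lower bound; the true E[α(G)] may be larger.)

E[α(G)] ≥ 205/2 ≈ 102.500000.


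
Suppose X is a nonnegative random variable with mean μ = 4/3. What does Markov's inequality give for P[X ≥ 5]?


μ = E[X] = 4/3, a = 5.
Markov: P[X ≥ 5] ≤ μ/a = (4/3)/5 = 4/15.
Numerically: ≈ 0.267.
(Since a = 5 > μ = 1.333, the bound 4/15 is < 1 and informative.)

P[X ≥ 5] ≤ 4/15 ≈ 0.267.


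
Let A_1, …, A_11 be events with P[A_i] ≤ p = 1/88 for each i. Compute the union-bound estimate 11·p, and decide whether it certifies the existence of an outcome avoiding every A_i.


Union bound: P[∪_{i=1}^{11} A_i] ≤ Σ_i P[A_i] ≤ 11·p = 11·(1/88) = 1/8.
Numerically: 1/8 ≈ 0.125000.
Is 1/8 < 1? YES.
Since P[∪ A_i] ≤ 1/8 < 1, the complement has P[∩ A_i^c] ≥ 1 − 1/8 = 7/8 > 0, so some outcome avoids every A_i.

11·p = 1/8 ≈ 0.125000; existence CERTIFIED by the union bound.


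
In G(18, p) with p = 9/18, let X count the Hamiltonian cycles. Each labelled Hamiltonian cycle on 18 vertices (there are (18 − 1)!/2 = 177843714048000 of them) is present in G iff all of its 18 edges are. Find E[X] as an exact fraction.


K_18 has (18 − 1)!/2 = 177843714048000 labelled Hamiltonian cycles.
For each such Hamiltonian cycle H, let X_H = 1 if all 18 edges of H are present in G. Then P[X_H = 1] = p^{18} = (1/2)^{18} = 1/262144.
Summing the indicators: E[X] = Σ_H E[X_H] = 177843714048000 · p^{18} = 177843714048000 · 1/262144 = 10854718875/16.
Numerically: E[X] ≈ 6.78e+08.

E[X] = 177843714048000 · (1/2)^{18} = 10854718875/16 ≈ 6.78e+08.


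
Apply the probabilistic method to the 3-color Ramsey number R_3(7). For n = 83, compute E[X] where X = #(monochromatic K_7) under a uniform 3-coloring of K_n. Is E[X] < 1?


E[X] = C(83, 7) · 3^{1 − 21} = 4151918628 · 3^{−20} = 4151918628/3486784401.
As a reduced fraction: E[X] = 153774764/129140163 ≈ 1.1907586.
Is E[X] < 1? NO.
Since E[X] ≥ 1, the first-moment bound is inconclusive at n = 83; it does NOT by itself certify R_3(7) > 83.

E[X] = 153774764/129140163 ≈ 1.1907586; E[X] ≥ 1; first-moment method inconclusive here.


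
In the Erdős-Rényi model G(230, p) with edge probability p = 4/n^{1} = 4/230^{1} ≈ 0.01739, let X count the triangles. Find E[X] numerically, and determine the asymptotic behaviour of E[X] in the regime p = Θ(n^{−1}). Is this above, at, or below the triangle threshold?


Number of potential triangles: C(230, 3) = 2001460.
Each occurs with probability p³ ≈ (0.01739)³ ≈ 5.260130e-06.
By linearity: E[X] = C(230, 3)·p³ ≈ 2001460 · 5.260130e-06 ≈ 10.5279.
Here α = 1, so p = 4/n is exactly at the triangle threshold p ~ 1/n. Asymptotically E[X] → c³/6 = 4³/6 = 32/3 ≈ 10.6667, a bounded constant. In this regime the triangle count is asymptotically Poisson(c³/6).

E[X] ≈ 10.5279; in regime p = Θ(1/n^{1}) E[X] stays bounded (at the triangle threshold p ~ 1/n).


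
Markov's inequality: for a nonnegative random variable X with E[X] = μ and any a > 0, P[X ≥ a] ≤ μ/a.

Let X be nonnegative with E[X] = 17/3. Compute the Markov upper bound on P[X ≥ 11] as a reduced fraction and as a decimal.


μ = E[X] = 17/3, a = 11.
Markov: P[X ≥ 11] ≤ μ/a = (17/3)/11 = 17/33.
Numerically: ≈ 0.515152.
(Since a = 11 > μ = 5.666667, the bound 17/33 is < 1 and informative.)

P[X ≥ 11] ≤ 17/33 ≈ 0.515152.


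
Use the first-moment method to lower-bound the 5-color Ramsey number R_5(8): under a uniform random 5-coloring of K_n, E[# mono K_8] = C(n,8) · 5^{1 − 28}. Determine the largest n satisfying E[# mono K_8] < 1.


We need C(n, 8) · 5^{1 − 28} < 1, i.e. C(n, 8) < 5^{28 − 1} = 7450580596923828125.
Check values of n near the boundary:
  n = 860: C(860, 8) = 7182671140665308145; 7182671140665308145 < 7450580596923828125? YES
  n = 861: C(861, 8) = 7250034996615275865; 7250034996615275865 < 7450580596923828125? YES
  n = 862: C(862, 8) = 7317951015318931845; 7317951015318931845 < 7450580596923828125? YES
  n = 863: C(863, 8) = 7386423071602617757; 7386423071602617757 < 7450580596923828125? YES
  n = 864: C(864, 8) = 7455455062926006708; 7455455062926006708 < 7450580596923828125? NO
  n = 865: C(865, 8) = 7525050909487743060; 7525050909487743060 < 7450580596923828125? NO
  n = 866: C(866, 8) = 7595214554331451620; 7595214554331451620 < 7450580596923828125? NO
The largest n with C(n, 8) < 7450580596923828125 is n = 863 (where E[X] = 7386423071602617757/7450580596923828125 ≈ 0.9913889). Hence R_5(8) > 863, i.e. R_5(8) ≥ 864.

Largest n = 863; hence R_5(8) > 863.


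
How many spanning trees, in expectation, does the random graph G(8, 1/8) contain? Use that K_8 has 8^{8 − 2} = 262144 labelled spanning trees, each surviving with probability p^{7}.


K_8 has 8^{8 − 2} = 262144 labelled spanning trees.
For each such spanning tree H, let X_H = 1 if all 7 edges of H are present in G. Then P[X_H = 1] = p^{7} = (1/8)^{7} = 1/2097152.
By linearity: E[X] = Σ_H E[X_H] = 262144 · p^{7} = 262144 · 1/2097152 = 1/8.
Numerically: E[X] ≈ 0.125.

E[X] = 262144 · (1/8)^{7} = 1/8 ≈ 0.125.


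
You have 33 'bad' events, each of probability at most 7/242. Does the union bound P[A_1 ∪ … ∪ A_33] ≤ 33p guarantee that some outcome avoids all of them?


Union bound: P[∪_{i=1}^{33} A_i] ≤ Σ_i P[A_i] ≤ 33·p = 33·(7/242) = 21/22.
Numerically: 21/22 ≈ 0.955.
Is 21/22 < 1? YES.
Since P[∪ A_i] ≤ 21/22 < 1, the complement has P[∩ A_i^c] ≥ 1 − 21/22 = 1/22 > 0, so some outcome avoids every A_i.

33·p = 21/22 ≈ 0.955; existence CERTIFIED by the union bound.


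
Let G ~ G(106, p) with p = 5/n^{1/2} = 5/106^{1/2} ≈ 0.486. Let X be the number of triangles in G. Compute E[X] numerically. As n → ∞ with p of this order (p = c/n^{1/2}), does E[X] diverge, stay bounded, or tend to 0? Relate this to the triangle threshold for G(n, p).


Number of potential triangles: C(106, 3) = 192920.
Each occurs with probability p³ ≈ (0.486)³ ≈ 1.14538e-01.
By linearity: E[X] = C(106, 3)·p³ ≈ 192920 · 1.14538e-01 ≈ 22096.753.
Since α = 1/2 < 1, p = c/n^{1/2} ≫ 1/n is above the triangle threshold p ~ 1/n. Asymptotically E[X] ~ (c³/6)·n^{3(1−α)} = (5³/6)·n^{1.5} → ∞; triangles are abundant w.h.p.

E[X] ≈ 22096.753; in regime p = Θ(1/n^{1/2}) E[X] diverges (above the triangle threshold p ~ 1/n).


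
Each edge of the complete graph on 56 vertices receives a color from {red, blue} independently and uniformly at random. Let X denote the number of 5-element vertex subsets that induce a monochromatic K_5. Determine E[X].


Let X = Σ_S X_S over the C(56, 5) = 3819816 subsets S of size 5, where X_S = 1 if the K_5 on S is monochromatic.
For a fixed S, the K_5 on S has C(5, 2) = 10 edges. P[all 10 edges red] = (1/2)^10, and likewise for blue, so P[monochromatic] = 2·(1/2)^10 = 2^{1 − 10} = 1/512.
By linearity: E[X] = C(56, 5) · 2^{1 − 10} = 3819816 · 1/512 = 477477/64.
Numerically: E[X] ≈ 7460.5781.

E[X] = C(56,5)·2^(1−C(5,2)) = 477477/64 ≈ 7460.5781.


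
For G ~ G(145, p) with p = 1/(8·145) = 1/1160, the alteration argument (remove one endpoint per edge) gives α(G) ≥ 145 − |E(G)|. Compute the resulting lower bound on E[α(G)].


E[|E(G)|] = C(145, 2)·p = 10440 · (1/1160) = 9.
E[α(G)] ≥ n − E[|E(G)|] = 145 − 9 = 136.
Numerically: ≈ 136.0000.
(This is only a lower bound; the true E[α(G)] may be larger.)

E[α(G)] ≥ 136 ≈ 136.0000.


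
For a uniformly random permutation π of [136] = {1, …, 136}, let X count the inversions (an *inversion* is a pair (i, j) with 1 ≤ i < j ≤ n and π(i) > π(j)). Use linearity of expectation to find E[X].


Write X = Σ X_I over the C(136, 2) = 9180 pairs i < j, with X_I the indicator of one inversion.
There are 9180 indicators.
For each fixed pair i < j, the values π(i) and π(j) are two distinct elements of {1, …, 136} in uniformly random order; by symmetry P[π(i) > π(j)] = 1/2.
By linearity: E[X] = 9180 · (1/2) = C(136, 2) · (1/2) = 9180/2 = 4590 ≈ 4590.000.

E[X] = 4590 = 4590.000.


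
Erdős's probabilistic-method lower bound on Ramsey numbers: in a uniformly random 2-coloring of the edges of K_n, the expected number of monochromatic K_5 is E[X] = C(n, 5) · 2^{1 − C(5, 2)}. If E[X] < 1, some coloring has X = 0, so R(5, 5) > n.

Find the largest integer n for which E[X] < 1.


We need C(n, 5) · 2^{1 − 10} < 1, i.e. C(n, 5) < 2^{10 − 1} = 512.
Check values of n near the boundary:
  n = 8: C(8, 5) = 56; 56 < 512? YES
  n = 9: C(9, 5) = 126; 126 < 512? YES
  n = 10: C(10, 5) = 252; 252 < 512? YES
  n = 11: C(11, 5) = 462; 462 < 512? YES
  n = 12: C(12, 5) = 792; 792 < 512? NO
The largest n with C(n, 5) < 512 is n = 11 (where E[X] = 231/256 ≈ 0.902344). Hence R(5, 5) > 11, i.e. R(5, 5) ≥ 12.

Largest n = 11; hence R(5, 5) > 11.


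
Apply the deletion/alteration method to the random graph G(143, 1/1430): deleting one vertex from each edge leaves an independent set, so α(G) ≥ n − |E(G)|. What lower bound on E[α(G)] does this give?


E[|E(G)|] = C(143, 2)·p = 10153 · (1/1430) = 71/10.
E[α(G)] ≥ n − E[|E(G)|] = 143 − 71/10 = 1359/10.
Numerically: ≈ 135.9000.
(This is only a lower bound; the true E[α(G)] may be larger.)

E[α(G)] ≥ 1359/10 ≈ 135.9000.


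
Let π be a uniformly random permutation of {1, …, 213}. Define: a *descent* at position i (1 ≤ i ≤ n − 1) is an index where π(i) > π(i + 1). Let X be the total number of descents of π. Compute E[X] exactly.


Write X = Σ X_I over i = 1, …, 212, with X_I the indicator of one descent.
There are 212 indicators.
For each fixed i, the pair (π(i), π(i+1)) is a uniformly random ordered pair of distinct values from {1, …, 213}; by symmetry P[π(i) > π(i+1)] = 1/2.
By linearity: E[X] = 212 · (1/2) = (213 − 1) · (1/2) = 106 ≈ 106.0000.

E[X] = 106 = 106.0000.


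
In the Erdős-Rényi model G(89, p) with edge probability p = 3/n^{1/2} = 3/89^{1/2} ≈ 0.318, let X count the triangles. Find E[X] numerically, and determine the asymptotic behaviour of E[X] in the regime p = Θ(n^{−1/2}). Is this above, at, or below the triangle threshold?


Number of potential triangles: C(89, 3) = 113564.
Each occurs with probability p³ ≈ (0.318)³ ≈ 3.21572e-02.
By linearity: E[X] = C(89, 3)·p³ ≈ 113564 · 3.21572e-02 ≈ 3651.905.
Since α = 1/2 < 1, p = c/n^{1/2} ≫ 1/n is above the triangle threshold p ~ 1/n. Asymptotically E[X] ~ (c³/6)·n^{3(1−α)} = (3³/6)·n^{1.5} → ∞; triangles are abundant w.h.p.

E[X] ≈ 3651.905; in regime p = Θ(1/n^{1/2}) E[X] diverges (above the triangle threshold p ~ 1/n).


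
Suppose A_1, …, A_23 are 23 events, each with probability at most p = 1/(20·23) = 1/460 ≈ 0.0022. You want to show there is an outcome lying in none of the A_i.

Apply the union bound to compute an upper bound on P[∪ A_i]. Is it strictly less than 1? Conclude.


Union bound: P[∪_{i=1}^{23} A_i] ≤ Σ_i P[A_i] ≤ 23·p = 23·(1/460) = 1/20.
Numerically: 1/20 ≈ 0.0500.
Is 1/20 < 1? YES.
Since P[∪ A_i] ≤ 1/20 < 1, the complement has P[∩ A_i^c] ≥ 1 − 1/20 = 19/20 > 0, so some outcome avoids every A_i.

23·p = 1/20 ≈ 0.0500; existence CERTIFIED by the union bound.


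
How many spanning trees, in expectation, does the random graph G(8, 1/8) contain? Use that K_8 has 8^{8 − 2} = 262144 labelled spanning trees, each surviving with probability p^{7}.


K_8 has 8^{8 − 2} = 262144 labelled spanning trees.
For each such spanning tree H, let X_H = 1 if all 7 edges of H are present in G. Then P[X_H = 1] = p^{7} = (1/8)^{7} = 1/2097152.
By linearity of expectation: E[X] = Σ_H E[X_H] = 262144 · p^{7} = 262144 · 1/2097152 = 1/8.
Numerically: E[X] ≈ 0.125.

E[X] = 262144 · (1/8)^{7} = 1/8 ≈ 0.125.


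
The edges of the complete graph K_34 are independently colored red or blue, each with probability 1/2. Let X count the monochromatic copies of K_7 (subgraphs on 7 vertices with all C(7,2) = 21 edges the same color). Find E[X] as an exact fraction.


Let X = Σ_S X_S over the C(34, 7) = 5379616 subsets S of size 7, where X_S = 1 if the K_7 on S is monochromatic.
For a fixed S, the K_7 on S has C(7, 2) = 21 edges. P[all 21 edges red] = (1/2)^21, and likewise for blue, so P[monochromatic] = 2·(1/2)^21 = 2^{1 − 21} = 1/1048576.
Summing: E[X] = C(34, 7) · 2^{1 − 21} = 5379616 · 1/1048576 = 168113/32768.
Numerically: E[X] ≈ 5.130.

E[X] = C(34,7)·2^(1−C(7,2)) = 168113/32768 ≈ 5.130.


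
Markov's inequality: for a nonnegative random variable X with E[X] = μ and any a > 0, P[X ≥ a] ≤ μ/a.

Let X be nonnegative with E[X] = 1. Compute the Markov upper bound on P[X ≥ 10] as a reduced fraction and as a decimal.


μ = E[X] = 1, a = 10.
Markov: P[X ≥ 10] ≤ μ/a = (1)/10 = 1/10.
Numerically: ≈ 0.1000.
(Since a = 10 > μ = 1.0000, the bound 1/10 is < 1 and informative.)

P[X ≥ 10] ≤ 1/10 ≈ 0.1000.


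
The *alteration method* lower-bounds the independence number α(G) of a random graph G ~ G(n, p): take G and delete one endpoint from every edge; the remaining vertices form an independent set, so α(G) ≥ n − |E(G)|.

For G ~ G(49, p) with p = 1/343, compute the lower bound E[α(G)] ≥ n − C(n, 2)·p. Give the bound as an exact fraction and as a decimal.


E[|E(G)|] = C(49, 2)·p = 1176 · (1/343) = 24/7.
E[α(G)] ≥ n − E[|E(G)|] = 49 − 24/7 = 319/7.
Numerically: ≈ 45.5714.
(This is only a lower bound; the true E[α(G)] may be larger.)

E[α(G)] ≥ 319/7 ≈ 45.5714.


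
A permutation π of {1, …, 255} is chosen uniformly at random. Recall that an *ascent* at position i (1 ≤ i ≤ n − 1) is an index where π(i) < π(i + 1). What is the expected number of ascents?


Write X = Σ X_I over i = 1, …, 254, with X_I the indicator of one ascent.
There are 254 indicators.
For each fixed i, the pair (π(i), π(i+1)) is a uniformly random ordered pair of distinct values from {1, …, 255}; by symmetry P[π(i) < π(i+1)] = 1/2.
By linearity: E[X] = 254 · (1/2) = (255 − 1) · (1/2) = 127 ≈ 127.0000.

E[X] = 127 = 127.0000.


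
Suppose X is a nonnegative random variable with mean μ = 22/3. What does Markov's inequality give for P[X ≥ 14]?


μ = E[X] = 22/3, a = 14.
Markov: P[X ≥ 14] ≤ μ/a = (22/3)/14 = 11/21.
Numerically: ≈ 0.523810.
(Since a = 14 > μ = 7.333333, the bound 11/21 is < 1 and informative.)

P[X ≥ 14] ≤ 11/21 ≈ 0.523810.


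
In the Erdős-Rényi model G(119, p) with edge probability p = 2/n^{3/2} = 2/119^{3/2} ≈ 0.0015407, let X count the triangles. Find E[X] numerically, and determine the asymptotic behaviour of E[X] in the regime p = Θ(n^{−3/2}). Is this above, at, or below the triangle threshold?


Number of potential triangles: C(119, 3) = 273819.
Each occurs with probability p³ ≈ (0.0015407)³ ≈ 3.6570312e-09.
By linearity: E[X] = C(119, 3)·p³ ≈ 273819 · 3.6570312e-09 ≈ 0.00100.
Since α = 3/2 > 1, p = c/n^{3/2} = o(1/n) is below the triangle threshold p ~ 1/n. Asymptotically E[X] ~ (c³/6)·n^{3(1−α)} = (2³/6)·n^{-1.5} → 0, so by Markov's inequality G has no triangles w.h.p.

E[X] ≈ 0.00100; in regime p = Θ(1/n^{3/2}) E[X] tends to 0 (below the triangle threshold p ~ 1/n).


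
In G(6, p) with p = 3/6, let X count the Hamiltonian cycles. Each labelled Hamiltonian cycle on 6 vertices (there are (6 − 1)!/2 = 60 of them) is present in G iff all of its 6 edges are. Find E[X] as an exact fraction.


K_6 has (6 − 1)!/2 = 60 labelled Hamiltonian cycles.
For each such Hamiltonian cycle H, let X_H = 1 if all 6 edges of H are present in G. Then P[X_H = 1] = p^{6} = (1/2)^{6} = 1/64.
By linearity: E[X] = Σ_H E[X_H] = 60 · p^{6} = 60 · 1/64 = 15/16.
Numerically: E[X] ≈ 0.938.

E[X] = 60 · (1/2)^{6} = 15/16 ≈ 0.938.


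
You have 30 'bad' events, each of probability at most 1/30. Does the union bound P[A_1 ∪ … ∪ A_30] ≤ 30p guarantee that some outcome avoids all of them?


Union bound: P[∪_{i=1}^{30} A_i] ≤ Σ_i P[A_i] ≤ 30·p = 30·(1/30) = 1.
Numerically: 1 ≈ 1.00000.
Is 1 < 1? NO.
Since the bound 1 is ≥ 1, the union bound is uninformative here; it does NOT by itself certify existence.

30·p = 1 ≈ 1.00000; existence NOT certified by the union bound.


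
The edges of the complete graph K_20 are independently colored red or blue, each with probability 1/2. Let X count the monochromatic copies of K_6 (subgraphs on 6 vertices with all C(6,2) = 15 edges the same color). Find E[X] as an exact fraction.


Let X = Σ_S X_S over the C(20, 6) = 38760 subsets S of size 6, where X_S = 1 if the K_6 on S is monochromatic.
For a fixed S, the K_6 on S has C(6, 2) = 15 edges. P[all 15 edges red] = (1/2)^15, and likewise for blue, so P[monochromatic] = 2·(1/2)^15 = 2^{1 − 15} = 1/16384.
Summing: E[X] = C(20, 6) · 2^{1 − 15} = 38760 · 1/16384 = 4845/2048.
Numerically: E[X] ≈ 2.36572.

E[X] = C(20,6)·2^(1−C(6,2)) = 4845/2048 ≈ 2.36572.


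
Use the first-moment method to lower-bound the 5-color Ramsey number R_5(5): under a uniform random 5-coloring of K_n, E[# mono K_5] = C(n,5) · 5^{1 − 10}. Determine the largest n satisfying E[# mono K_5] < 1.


We need C(n, 5) · 5^{1 − 10} < 1, i.e. C(n, 5) < 5^{10 − 1} = 1953125.
Check values of n near the boundary:
  n = 43: C(43, 5) = 962598; 962598 < 1953125? YES
  n = 44: C(44, 5) = 1086008; 1086008 < 1953125? YES
  n = 45: C(45, 5) = 1221759; 1221759 < 1953125? YES
  n = 46: C(46, 5) = 1370754; 1370754 < 1953125? YES
  n = 47: C(47, 5) = 1533939; 1533939 < 1953125? YES
  n = 48: C(48, 5) = 1712304; 1712304 < 1953125? YES
  n = 49: C(49, 5) = 1906884; 1906884 < 1953125? YES
  n = 50: C(50, 5) = 2118760; 2118760 < 1953125? NO
The largest n with C(n, 5) < 1953125 is n = 49 (where E[X] = 1906884/1953125 ≈ 0.9763246). Hence R_5(5) > 49, i.e. R_5(5) ≥ 50.

Largest n = 49; hence R_5(5) > 49.


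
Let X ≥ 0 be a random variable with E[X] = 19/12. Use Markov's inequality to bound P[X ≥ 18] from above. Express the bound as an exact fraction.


μ = E[X] = 19/12, a = 18.
Markov: P[X ≥ 18] ≤ μ/a = (19/12)/18 = 19/216.
Numerically: ≈ 0.087963.
(Since a = 18 > μ = 1.583333, the bound 19/216 is < 1 and informative.)

P[X ≥ 18] ≤ 19/216 ≈ 0.087963.


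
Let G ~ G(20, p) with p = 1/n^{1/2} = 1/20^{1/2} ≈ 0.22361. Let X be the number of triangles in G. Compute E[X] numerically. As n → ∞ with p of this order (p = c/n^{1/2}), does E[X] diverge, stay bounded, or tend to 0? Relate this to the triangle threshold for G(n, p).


Number of potential triangles: C(20, 3) = 1140.
Each occurs with probability p³ ≈ (0.22361)³ ≈ 1.1180340e-02.
By linearity: E[X] = C(20, 3)·p³ ≈ 1140 · 1.1180340e-02 ≈ 12.74559.
Since α = 1/2 < 1, p = c/n^{1/2} ≫ 1/n is above the triangle threshold p ~ 1/n. Asymptotically E[X] ~ (c³/6)·n^{3(1−α)} = (1³/6)·n^{1.5} → ∞; triangles are abundant w.h.p.

E[X] ≈ 12.74559; in regime p = Θ(1/n^{1/2}) E[X] diverges (above the triangle threshold p ~ 1/n).


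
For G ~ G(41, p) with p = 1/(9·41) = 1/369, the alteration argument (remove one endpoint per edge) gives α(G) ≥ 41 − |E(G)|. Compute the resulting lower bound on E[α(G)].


E[|E(G)|] = C(41, 2)·p = 820 · (1/369) = 20/9.
E[α(G)] ≥ n − E[|E(G)|] = 41 − 20/9 = 349/9.
Numerically: ≈ 38.7778.
(This is only a lower bound; the true E[α(G)] may be larger.)

E[α(G)] ≥ 349/9 ≈ 38.7778.


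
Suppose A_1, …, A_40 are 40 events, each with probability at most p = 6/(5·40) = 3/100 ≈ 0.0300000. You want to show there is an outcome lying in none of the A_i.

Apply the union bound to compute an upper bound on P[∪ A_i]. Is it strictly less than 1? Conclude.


Union bound: P[∪_{i=1}^{40} A_i] ≤ Σ_i P[A_i] ≤ 40·p = 40·(3/100) = 6/5.
Numerically: 6/5 ≈ 1.2000000.
Is 6/5 < 1? NO.
Since the bound 6/5 is ≥ 1, the union bound is uninformative here; it does NOT by itself certify existence.

40·p = 6/5 ≈ 1.2000000; existence NOT certified by the union bound.


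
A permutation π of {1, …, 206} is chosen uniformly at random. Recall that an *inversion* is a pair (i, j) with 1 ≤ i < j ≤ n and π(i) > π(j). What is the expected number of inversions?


Write X = Σ X_I over the C(206, 2) = 21115 pairs i < j, with X_I the indicator of one inversion.
There are 21115 indicators.
For each fixed pair i < j, the values π(i) and π(j) are two distinct elements of {1, …, 206} in uniformly random order; by symmetry P[π(i) > π(j)] = 1/2.
By linearity: E[X] = 21115 · (1/2) = C(206, 2) · (1/2) = 21115/2 = 21115/2 ≈ 10557.500.

E[X] = 21115/2 = 10557.500.


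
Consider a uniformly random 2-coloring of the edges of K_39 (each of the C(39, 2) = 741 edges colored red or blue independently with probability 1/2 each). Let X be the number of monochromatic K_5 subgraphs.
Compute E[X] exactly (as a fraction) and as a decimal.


Let X = Σ_S X_S over the C(39, 5) = 575757 subsets S of size 5, where X_S = 1 if the K_5 on S is monochromatic.
For a fixed S, the K_5 on S has C(5, 2) = 10 edges. P[all 10 edges red] = (1/2)^10, and likewise for blue, so P[monochromatic] = 2·(1/2)^10 = 2^{1 − 10} = 1/512.
By linearity: E[X] = C(39, 5) · 2^{1 − 10} = 575757 · 1/512 = 575757/512.
Numerically: E[X] ≈ 1124.5254.

E[X] = C(39,5)·2^(1−C(5,2)) = 575757/512 ≈ 1124.5254.


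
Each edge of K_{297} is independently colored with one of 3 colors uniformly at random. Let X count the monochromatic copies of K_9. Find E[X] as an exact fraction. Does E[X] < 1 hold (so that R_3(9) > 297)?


E[X] = C(297, 9) · 3^{1 − 36} = 43842345008337645 · 3^{−35} = 43842345008337645/50031545098999707.
As a reduced fraction: E[X] = 14614115002779215/16677181699666569 ≈ 0.8763.
Is E[X] < 1? YES.
Since E[X] < 1, there exists a 3-coloring of K_{297} with no monochromatic K_9; hence R_3(9) > 297.

E[X] = 14614115002779215/16677181699666569 ≈ 0.8763; E[X] < 1, so R_3(9) > 297.


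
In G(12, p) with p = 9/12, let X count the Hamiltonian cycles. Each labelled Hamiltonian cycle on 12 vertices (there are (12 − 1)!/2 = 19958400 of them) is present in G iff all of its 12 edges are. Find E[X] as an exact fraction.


K_12 has (12 − 1)!/2 = 19958400 labelled Hamiltonian cycles.
For each such Hamiltonian cycle H, let X_H = 1 if all 12 edges of H are present in G. Then P[X_H = 1] = p^{12} = (3/4)^{12} = 531441/16777216.
By linearity of expectation: E[X] = Σ_H E[X_H] = 19958400 · p^{12} = 19958400 · 531441/16777216 = 82864937925/131072.
Numerically: E[X] ≈ 632209.

E[X] = 19958400 · (3/4)^{12} = 82864937925/131072 ≈ 632209.


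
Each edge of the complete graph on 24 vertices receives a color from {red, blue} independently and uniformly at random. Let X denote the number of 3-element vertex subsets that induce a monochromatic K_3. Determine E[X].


Let X = Σ_S X_S over the C(24, 3) = 2024 subsets S of size 3, where X_S = 1 if the K_3 on S is monochromatic.
For a fixed S, the K_3 on S has C(3, 2) = 3 edges. P[all 3 edges red] = (1/2)^3, and likewise for blue, so P[monochromatic] = 2·(1/2)^3 = 2^{1 − 3} = 1/4.
Summing: E[X] = C(24, 3) · 2^{1 − 3} = 2024 · 1/4 = 506.
Numerically: E[X] ≈ 506.000000.

E[X] = C(24,3)·2^(1−C(3,2)) = 506 ≈ 506.000000.


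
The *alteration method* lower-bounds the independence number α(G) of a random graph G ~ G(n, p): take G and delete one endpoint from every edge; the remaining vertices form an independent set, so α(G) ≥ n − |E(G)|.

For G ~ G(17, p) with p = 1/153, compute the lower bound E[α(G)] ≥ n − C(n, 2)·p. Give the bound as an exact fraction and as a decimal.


E[|E(G)|] = C(17, 2)·p = 136 · (1/153) = 8/9.
E[α(G)] ≥ n − E[|E(G)|] = 17 − 8/9 = 145/9.
Numerically: ≈ 16.111111.
(This is only a lower bound; the true E[α(G)] may be larger.)

E[α(G)] ≥ 145/9 ≈ 16.111111.


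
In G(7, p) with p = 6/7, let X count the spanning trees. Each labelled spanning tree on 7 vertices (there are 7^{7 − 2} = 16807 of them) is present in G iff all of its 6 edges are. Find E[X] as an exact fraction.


K_7 has 7^{7 − 2} = 16807 labelled spanning trees.
For each such spanning tree H, let X_H = 1 if all 6 edges of H are present in G. Then P[X_H = 1] = p^{6} = (6/7)^{6} = 46656/117649.
By linearity: E[X] = Σ_H E[X_H] = 16807 · p^{6} = 16807 · 46656/117649 = 46656/7.
Numerically: E[X] ≈ 6665.

E[X] = 16807 · (6/7)^{6} = 46656/7 ≈ 6665.


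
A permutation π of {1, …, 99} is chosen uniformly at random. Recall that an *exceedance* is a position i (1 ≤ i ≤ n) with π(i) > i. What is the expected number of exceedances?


Write X = Σ_{i=1}^{99} X_i, where X_i = 1_{π(i) > i}.
For each fixed i, π(i) is uniform over {1, …, 99} (marginal of a uniform permutation), so P[π(i) > i] = (n − i)/n. Summing: Σ_{i=1}^{99} (n − i)/n = (0 + 1 + … + 98)/99 = 99(99 − 1)/(2·99) = (99 − 1)/2.
Hence E[X] = Σ_{i=1}^{99} (99 − i)/99 = 49 ≈ 49.00000.

E[X] = 49 = 49.00000.


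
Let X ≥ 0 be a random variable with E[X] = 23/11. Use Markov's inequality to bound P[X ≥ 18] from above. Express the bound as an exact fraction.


μ = E[X] = 23/11, a = 18.
Markov: P[X ≥ 18] ≤ μ/a = (23/11)/18 = 23/198.
Numerically: ≈ 0.11616.
(Since a = 18 > μ = 2.09091, the bound 23/198 is < 1 and informative.)

P[X ≥ 18] ≤ 23/198 ≈ 0.11616.


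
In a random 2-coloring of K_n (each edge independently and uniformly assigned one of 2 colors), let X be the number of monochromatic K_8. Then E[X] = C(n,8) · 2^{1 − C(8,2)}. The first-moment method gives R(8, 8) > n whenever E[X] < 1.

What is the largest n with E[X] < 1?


We need C(n, 8) · 2^{1 − 28} < 1, i.e. C(n, 8) < 2^{28 − 1} = 134217728.
Check values of n near the boundary:
  n = 39: C(39, 8) = 61523748; 61523748 < 134217728? YES
  n = 40: C(40, 8) = 76904685; 76904685 < 134217728? YES
  n = 41: C(41, 8) = 95548245; 95548245 < 134217728? YES
  n = 42: C(42, 8) = 118030185; 118030185 < 134217728? YES
  n = 43: C(43, 8) = 145008513; 145008513 < 134217728? NO
  n = 44: C(44, 8) = 177232627; 177232627 < 134217728? NO
  n = 45: C(45, 8) = 215553195; 215553195 < 134217728? NO
The largest n with C(n, 8) < 134217728 is n = 42 (where E[X] = 118030185/134217728 ≈ 0.879393). Hence R(8, 8) > 42, i.e. R(8, 8) ≥ 43.

Largest n = 42; hence R(8, 8) > 42.


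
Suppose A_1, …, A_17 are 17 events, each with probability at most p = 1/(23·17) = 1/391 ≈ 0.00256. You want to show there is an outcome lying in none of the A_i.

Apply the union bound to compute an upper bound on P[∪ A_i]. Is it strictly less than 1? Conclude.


Union bound: P[∪_{i=1}^{17} A_i] ≤ Σ_i P[A_i] ≤ 17·p = 17·(1/391) = 1/23.
Numerically: 1/23 ≈ 0.04348.
Is 1/23 < 1? YES.
Since P[∪ A_i] ≤ 1/23 < 1, the complement has P[∩ A_i^c] ≥ 1 − 1/23 = 22/23 > 0, so some outcome avoids every A_i.

17·p = 1/23 ≈ 0.04348; existence CERTIFIED by the union bound.


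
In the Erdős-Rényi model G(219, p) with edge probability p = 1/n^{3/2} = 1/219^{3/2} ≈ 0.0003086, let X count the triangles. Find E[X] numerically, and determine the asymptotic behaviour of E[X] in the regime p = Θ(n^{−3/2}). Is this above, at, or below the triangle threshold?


Number of potential triangles: C(219, 3) = 1726669.
Each occurs with probability p³ ≈ (0.0003086)³ ≈ 2.937660e-11.
By linearity: E[X] = C(219, 3)·p³ ≈ 1726669 · 2.937660e-11 ≈ 0.0001.
Since α = 3/2 > 1, p = c/n^{3/2} = o(1/n) is below the triangle threshold p ~ 1/n. Asymptotically E[X] ~ (c³/6)·n^{3(1−α)} = (1³/6)·n^{-1.5} → 0, so by Markov's inequality G has no triangles w.h.p.

E[X] ≈ 0.0001; in regime p = Θ(1/n^{3/2}) E[X] tends to 0 (below the triangle threshold p ~ 1/n).


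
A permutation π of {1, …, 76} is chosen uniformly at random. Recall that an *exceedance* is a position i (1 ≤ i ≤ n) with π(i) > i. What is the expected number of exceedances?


Write X = Σ_{i=1}^{76} X_i, where X_i = 1_{π(i) > i}.
For each fixed i, π(i) is uniform over {1, …, 76} (marginal of a uniform permutation), so P[π(i) > i] = (n − i)/n. Summing: Σ_{i=1}^{76} (n − i)/n = (0 + 1 + … + 75)/76 = 76(76 − 1)/(2·76) = (76 − 1)/2.
Hence E[X] = Σ_{i=1}^{76} (76 − i)/76 = 75/2 ≈ 37.50000.

E[X] = 75/2 = 37.50000.


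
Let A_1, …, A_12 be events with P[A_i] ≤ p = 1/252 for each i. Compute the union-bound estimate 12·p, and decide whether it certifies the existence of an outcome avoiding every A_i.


Union bound: P[∪_{i=1}^{12} A_i] ≤ Σ_i P[A_i] ≤ 12·p = 12·(1/252) = 1/21.
Numerically: 1/21 ≈ 0.04762.
Is 1/21 < 1? YES.
Since P[∪ A_i] ≤ 1/21 < 1, the complement has P[∩ A_i^c] ≥ 1 − 1/21 = 20/21 > 0, so some outcome avoids every A_i.

12·p = 1/21 ≈ 0.04762; existence CERTIFIED by the union bound.


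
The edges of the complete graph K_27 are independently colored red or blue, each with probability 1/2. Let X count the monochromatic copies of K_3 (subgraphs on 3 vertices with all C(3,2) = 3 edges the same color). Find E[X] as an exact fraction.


Let X = Σ_S X_S over the C(27, 3) = 2925 subsets S of size 3, where X_S = 1 if the K_3 on S is monochromatic.
For a fixed S, the K_3 on S has C(3, 2) = 3 edges. P[all 3 edges red] = (1/2)^3, and likewise for blue, so P[monochromatic] = 2·(1/2)^3 = 2^{1 − 3} = 1/4.
By linearity of expectation: E[X] = C(27, 3) · 2^{1 − 3} = 2925 · 1/4 = 2925/4.
Numerically: E[X] ≈ 731.250000.

E[X] = C(27,3)·2^(1−C(3,2)) = 2925/4 ≈ 731.250000.


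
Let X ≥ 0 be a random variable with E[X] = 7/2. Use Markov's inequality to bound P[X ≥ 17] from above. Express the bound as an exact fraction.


μ = E[X] = 7/2, a = 17.
Markov: P[X ≥ 17] ≤ μ/a = (7/2)/17 = 7/34.
Numerically: ≈ 0.20588.
(Since a = 17 > μ = 3.50000, the bound 7/34 is < 1 and informative.)

P[X ≥ 17] ≤ 7/34 ≈ 0.20588.
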